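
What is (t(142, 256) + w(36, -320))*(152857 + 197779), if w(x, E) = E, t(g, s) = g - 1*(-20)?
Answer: -55400488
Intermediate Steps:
t(g, s) = 20 + g (t(g, s) = g + 20 = 20 + g)
(t(142, 256) + w(36, -320))*(152857 + 197779) = ((20 + 142) - 320)*(152857 + 197779) = (162 - 320)*350636 = -158*350636 = -55400488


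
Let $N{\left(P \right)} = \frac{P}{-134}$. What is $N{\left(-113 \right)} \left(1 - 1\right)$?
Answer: $0$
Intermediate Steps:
$N{\left(P \right)} = - \frac{P}{134}$ ($N{\left(P \right)} = P \left(- \frac{1}{134}\right) = - \frac{P}{134}$)
$N{\left(-113 \right)} \left(1 - 1\right) = \left(- \frac{1}{134}\right) \left(-113\right) \left(1 - 1\right) = \frac{113 \left(1 - 1\right)}{134} = \frac{113}{134} \cdot 0 = 0$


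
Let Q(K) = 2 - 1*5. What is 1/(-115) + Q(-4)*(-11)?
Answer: 3794/115 ≈ 32.991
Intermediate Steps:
Q(K) = -3 (Q(K) = 2 - 5 = -3)
1/(-115) + Q(-4)*(-11) = 1/(-115) - 3*(-11) = -1/115 + 33 = 3794/115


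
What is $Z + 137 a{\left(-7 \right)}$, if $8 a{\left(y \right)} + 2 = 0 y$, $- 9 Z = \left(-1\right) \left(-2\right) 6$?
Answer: $- \frac{427}{12} \approx -35.583$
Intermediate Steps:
$Z = - \frac{4}{3}$ ($Z = - \frac{\left(-1\right) \left(-2\right) 6}{9} = - \frac{2 \cdot 6}{9} = \left(- \frac{1}{9}\right) 12 = - \frac{4}{3} \approx -1.3333$)
$a{\left(y \right)} = - \frac{1}{4}$ ($a{\left(y \right)} = - \frac{1}{4} + \frac{0 y}{8} = - \frac{1}{4} + \frac{1}{8} \cdot 0 = - \frac{1}{4} + 0 = - \frac{1}{4}$)
$Z + 137 a{\left(-7 \right)} = - \frac{4}{3} + 137 \left(- \frac{1}{4}\right) = - \frac{4}{3} - \frac{137}{4} = - \frac{427}{12}$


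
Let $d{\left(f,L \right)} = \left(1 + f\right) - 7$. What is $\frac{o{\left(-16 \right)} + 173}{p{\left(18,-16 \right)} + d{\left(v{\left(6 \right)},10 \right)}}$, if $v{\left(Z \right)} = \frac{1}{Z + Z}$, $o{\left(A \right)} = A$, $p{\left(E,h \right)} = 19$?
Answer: $12$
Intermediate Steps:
$v{\left(Z \right)} = \frac{1}{2 Z}$
$d{\left(f,L \right)} = -6 + f$
$\frac{o{\left(-16 \right)} + 173}{p{\left(18,-16 \right)} + d{\left(v{\left(6 \right)},10 \right)}} = \frac{-16 + 173}{19 - \left(6 - \frac{1}{2 \cdot 6}\right)} = \frac{157}{19 + \left(-6 + \frac{1}{2} \cdot \frac{1}{6}\right)} = \frac{157}{19 + \left(-6 + \frac{1}{12}\right)} = \frac{157}{19 - \frac{71}{12}} = \frac{157}{\frac{157}{12}} = 157 \cdot \frac{12}{157} = 12$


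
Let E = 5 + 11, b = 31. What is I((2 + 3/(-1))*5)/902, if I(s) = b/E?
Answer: 31/14432 ≈ 0.0021480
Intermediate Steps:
E = 16
I(s) = 31/16
I((2 + 3/(-1))*5)/902 = (31/16)/902 = (31/16)*(1/902) = 31/14432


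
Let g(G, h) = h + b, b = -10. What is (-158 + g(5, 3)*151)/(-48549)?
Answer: 405/16183 ≈ 0.025026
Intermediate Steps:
g(G, h) = -10 + h (g(G, h) = h - 10 = -10 + h)
(-158 + g(5, 3)*151)/(-48549) = (-158 + (-10 + 3)*151)/(-48549) = (-158 - 7*151)*(-1/48549) = (-158 - 1057)*(-1/48549) = -1215*(-1/48549) = 405/16183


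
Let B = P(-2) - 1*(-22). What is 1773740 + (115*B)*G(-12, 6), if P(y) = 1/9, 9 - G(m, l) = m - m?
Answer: 1796625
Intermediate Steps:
G(m, l) = 9 (G(m, l) = 9 - (m - m) = 9 - 1*0 = 9 + 0 = 9)
P(y) = ⅑
B = 199/9 (B = ⅑ - 1*(-22) = ⅑ + 22 = 199/9 ≈ 22.111)
1773740 + (115*B)*G(-12, 6) = 1773740 + (115*(199/9))*9 = 1773740 + (22885/9)*9 = 1773740 + 22885 = 1796625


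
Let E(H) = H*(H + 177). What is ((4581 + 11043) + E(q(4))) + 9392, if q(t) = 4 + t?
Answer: 26496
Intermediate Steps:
E(H) = H*(177 + H)
((4581 + 11043) + E(q(4))) + 9392 = ((4581 + 11043) + (4 + 4)*(177 + (4 + 4))) + 9392 = (15624 + 8*(177 + 8)) + 9392 = (15624 + 8*185) + 9392 = (15624 + 1480) + 9392 = 17104 + 9392 = 26496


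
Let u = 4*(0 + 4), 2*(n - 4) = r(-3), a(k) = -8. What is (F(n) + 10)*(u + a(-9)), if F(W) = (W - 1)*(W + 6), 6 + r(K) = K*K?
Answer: 494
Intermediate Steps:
r(K) = -6 + K² (r(K) = -6 + K*K = -6 + K²)
n = 11/2 (n = 4 + (-6 + (-3)²)/2 = 4 + (-6 + 9)/2 = 4 + (½)*3 = 4 + 3/2 = 11/2 ≈ 5.5000)
F(W) = (-1 + W)*(6 + W)
u = 16 (u = 4*4 = 16)
(F(n) + 10)*(u + a(-9)) = ((-6 + (11/2)² + 5*(11/2)) + 10)*(16 - 8) = ((-6 + 121/4 + 55/2) + 10)*8 = (207/4 + 10)*8 = (247/4)*8 = 494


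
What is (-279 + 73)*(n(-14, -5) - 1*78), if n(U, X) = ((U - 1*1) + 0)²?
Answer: -30282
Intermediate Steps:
n(U, X) = (-1 + U)² (n(U, X) = ((U - 1) + 0)² = ((-1 + U) + 0)² = (-1 + U)²)
(-279 + 73)*(n(-14, -5) - 1*78) = (-279 + 73)*((-1 - 14)² - 1*78) = -206*((-15)² - 78) = -206*(225 - 78) = -206*147 = -30282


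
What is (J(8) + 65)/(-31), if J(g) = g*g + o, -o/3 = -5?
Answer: -144/31 ≈ -4.6452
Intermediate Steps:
o = 15 (o = -3*(-5) = 15)
J(g) = 15 + g**2 (J(g) = g*g + 15 = g**2 + 15 = 15 + g**2)
(J(8) + 65)/(-31) = ((15 + 8**2) + 65)/(-31) = ((15 + 64) + 65)*(-1/31) = (79 + 65)*(-1/31) = 144*(-1/31) = -144/31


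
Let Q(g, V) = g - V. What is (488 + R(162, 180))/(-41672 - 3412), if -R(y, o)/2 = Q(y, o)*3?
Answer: -149/11271 ≈ -0.013220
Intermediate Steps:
R(y, o) = -6*y + 6*o (R(y, o) = -2*(y - o)*3 = -2*(-3*o + 3*y) = -6*y + 6*o)
(488 + R(162, 180))/(-41672 - 3412) = (488 + (-6*162 + 6*180))/(-41672 - 3412) = (488 + (-972 + 1080))/(-45084) = (488 + 108)*(-1/45084) = 596*(-1/45084) = -149/11271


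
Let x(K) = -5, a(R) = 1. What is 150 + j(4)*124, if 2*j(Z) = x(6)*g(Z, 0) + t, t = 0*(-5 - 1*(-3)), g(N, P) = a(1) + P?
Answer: -160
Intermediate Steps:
g(N, P) = 1 + P
t = 0 (t = 0*(-5 + 3) = 0*(-2) = 0)
j(Z) = -5/2 (j(Z) = (-5*(1 + 0) + 0)/2 = (-5*1 + 0)/2 = (-5 + 0)/2 = (½)*(-5) = -5/2)
150 + j(4)*124 = 150 - 5/2*124 = 150 - 310 = -160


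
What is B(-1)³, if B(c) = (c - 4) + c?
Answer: -216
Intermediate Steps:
B(c) = -4 + 2*c (B(c) = (-4 + c) + c = -4 + 2*c)
B(-1)³ = (-4 + 2*(-1))³ = (-4 - 2)³ = (-6)³ = -216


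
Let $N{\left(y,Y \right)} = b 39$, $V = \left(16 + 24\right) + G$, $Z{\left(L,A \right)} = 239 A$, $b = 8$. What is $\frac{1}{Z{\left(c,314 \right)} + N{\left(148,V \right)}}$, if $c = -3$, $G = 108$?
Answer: $\frac{1}{75358} \approx 1.327 \cdot 10^{-5}$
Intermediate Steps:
$V = 148$ ($V = \left(16 + 24\right) + 108 = 40 + 108 = 148$)
$N{\left(y,Y \right)} = 312$ ($N{\left(y,Y \right)} = 8 \cdot 39 = 312$)
$\frac{1}{Z{\left(c,314 \right)} + N{\left(148,V \right)}} = \frac{1}{239 \cdot 314 + 312} = \frac{1}{75046 + 312} = \frac{1}{75358}$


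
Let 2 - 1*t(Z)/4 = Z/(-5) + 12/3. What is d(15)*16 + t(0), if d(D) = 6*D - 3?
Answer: 1384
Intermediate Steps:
d(D) = -3 + 6*D
t(Z) = -8 + 4*Z/5 (t(Z) = 8 - 4*(Z/(-5) + 12/3) = 8 - 4*(Z*(-⅕) + 12*(⅓)) = 8 - 4*(-Z/5 + 4) = 8 - 4*(4 - Z/5) = 8 + (-16 + 4*Z/5) = -8 + 4*Z/5)
d(15)*16 + t(0) = (-3 + 6*15)*16 + (-8 + (⅘)*0) = (-3 + 90)*16 + (-8 + 0) = 87*16 - 8 = 1392 - 8 = 1384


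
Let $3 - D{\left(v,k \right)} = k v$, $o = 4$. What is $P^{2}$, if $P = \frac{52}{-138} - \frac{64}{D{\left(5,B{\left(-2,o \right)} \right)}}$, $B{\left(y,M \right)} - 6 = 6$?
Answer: $\frac{106276}{190969} \approx 0.55651$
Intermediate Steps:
$B{\left(y,M \right)} = 12$ ($B{\left(y,M \right)} = 6 + 6 = 12$)
$D{\left(v,k \right)} = 3 - k v$
$P = \frac{326}{437}$ ($P = \frac{52}{-138} - \frac{64}{3 - 12 \cdot 5} = 52 \left(- \frac{1}{138}\right) - \frac{64}{3 - 60} = - \frac{26}{69} - \frac{64}{-57} = - \frac{26}{69} - - \frac{64}{57} = - \frac{26}{69} + \frac{64}{57} = \frac{326}{437} \approx 0.746$)
$P^{2} = \left(\frac{326}{437}\right)^{2} = \frac{106276}{190969}$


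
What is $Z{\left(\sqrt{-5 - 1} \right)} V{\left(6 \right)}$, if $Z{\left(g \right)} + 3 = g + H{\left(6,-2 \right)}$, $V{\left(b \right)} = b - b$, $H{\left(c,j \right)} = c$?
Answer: $0$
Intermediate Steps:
$V{\left(b \right)} = 0$
$Z{\left(g \right)} = 3 + g$ ($Z{\left(g \right)} = -3 + \left(g + 6\right) = -3 + \left(6 + g\right) = 3 + g$)
$Z{\left(\sqrt{-5 - 1} \right)} V{\left(6 \right)} = \left(3 + \sqrt{-5 - 1}\right) 0 = \left(3 + \sqrt{-6}\right) 0 = \left(3 + i \sqrt{6}\right) 0 = 0$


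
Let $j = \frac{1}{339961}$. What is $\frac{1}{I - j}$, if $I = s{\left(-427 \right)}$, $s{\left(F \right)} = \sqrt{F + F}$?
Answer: $- \frac{339961}{98699753218935} - \frac{115573481521 i \sqrt{854}}{98699753218935} \approx -3.4444 \cdot 10^{-9} - 0.034219 i$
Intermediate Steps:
$s{\left(F \right)} = \sqrt{2} \sqrt{F}$ ($s{\left(F \right)} = \sqrt{2 F} = \sqrt{2} \sqrt{F}$)
$I = i \sqrt{854}$ ($I = \sqrt{2} \sqrt{-427} = \sqrt{2} i \sqrt{427} = i \sqrt{854} \approx 29.223 i$)
$j = \frac{1}{339961} \approx 2.9415 \cdot 10^{-6}$
$\frac{1}{I - j} = \frac{1}{i \sqrt{854} - \frac{1}{339961}} = \frac{1}{- \frac{1}{339961} + i \sqrt{854}}$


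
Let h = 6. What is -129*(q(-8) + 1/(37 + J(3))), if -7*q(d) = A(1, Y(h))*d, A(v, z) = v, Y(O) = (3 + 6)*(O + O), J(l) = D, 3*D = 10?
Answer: -127581/847 ≈ -150.63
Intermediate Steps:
D = 10/3 (D = (1/3)*10 = 10/3 ≈ 3.3333)
J(l) = 10/3
Y(O) = 18*O (Y(O) = 9*(2*O) = 18*O)
q(d) = -d/7
-129*(q(-8) + 1/(37 + J(3))) = -129*(-1/7*(-8) + 1/(37 + 10/3)) = -129*(8/7 + 1/(121/3)) = -129*(8/7 + 3/121) = -129*989/847 = -127581/847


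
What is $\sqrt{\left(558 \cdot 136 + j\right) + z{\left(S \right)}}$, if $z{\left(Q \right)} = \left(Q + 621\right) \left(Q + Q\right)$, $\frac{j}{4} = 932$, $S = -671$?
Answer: $2 \sqrt{36679} \approx 383.04$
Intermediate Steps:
$j = 3728$ ($j = 4 \cdot 932 = 3728$)
$z{\left(Q \right)} = 2 Q \left(621 + Q\right)$ ($z{\left(Q \right)} = \left(621 + Q\right) 2 Q = 2 Q \left(621 + Q\right)$)
$\sqrt{\left(558 \cdot 136 + j\right) + z{\left(S \right)}} = \sqrt{\left(558 \cdot 136 + 3728\right) + 2 \left(-671\right) \left(621 - 671\right)} = \sqrt{\left(75888 + 3728\right) + 2 \left(-671\right) \left(-50\right)} = \sqrt{79616 + 67100} = \sqrt{146716} = 2 \sqrt{36679}$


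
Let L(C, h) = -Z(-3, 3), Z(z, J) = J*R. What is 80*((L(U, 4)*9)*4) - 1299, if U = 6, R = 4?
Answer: -35859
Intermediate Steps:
Z(z, J) = 4*J (Z(z, J) = J*4 = 4*J)
L(C, h) = -12 (L(C, h) = -4*3 = -1*12 = -12)
80*((L(U, 4)*9)*4) - 1299 = 80*(-12*9*4) - 1299 = 80*(-108*4) - 1299 = 80*(-432) - 1299 = -34560 - 1299 = -35859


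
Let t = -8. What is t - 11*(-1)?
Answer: 3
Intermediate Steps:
t - 11*(-1) = -8 - 11*(-1) = -8 + 11 = 3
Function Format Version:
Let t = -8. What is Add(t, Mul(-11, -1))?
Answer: 3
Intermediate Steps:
Add(t, Mul(-11, -1)) = Add(-8, Mul(-11, -1)) = Add(-8, 11) = 3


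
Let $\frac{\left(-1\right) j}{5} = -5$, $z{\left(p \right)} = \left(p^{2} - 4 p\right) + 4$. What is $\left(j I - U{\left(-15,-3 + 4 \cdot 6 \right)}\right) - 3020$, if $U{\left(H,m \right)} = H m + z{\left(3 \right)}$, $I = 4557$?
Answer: $111219$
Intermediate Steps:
$z{\left(p \right)} = 4 + p^{2} - 4 p$
$j = 25$ ($j = \left(-5\right) \left(-5\right) = 25$)
$U{\left(H,m \right)} = 1 + H m$ ($U{\left(H,m \right)} = H m + \left(4 + 3^{2} - 12\right) = H m + \left(4 + 9 - 12\right) = H m + 1 = 1 + H m$)
$\left(j I - U{\left(-15,-3 + 4 \cdot 6 \right)}\right) - 3020 = \left(25 \cdot 4557 - \left(1 - 15 \left(-3 + 4 \cdot 6\right)\right)\right) - 3020 = \left(113925 - \left(1 - 15 \left(-3 + 24\right)\right)\right) - 3020 = \left(113925 - \left(1 - 315\right)\right) - 3020 = \left(113925 - -314\right) - 3020 = \left(113925 + 314\right) - 3020 = 114239 - 3020 = 111219$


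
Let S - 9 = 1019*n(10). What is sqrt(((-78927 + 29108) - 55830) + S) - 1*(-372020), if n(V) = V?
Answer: 372020 + 5*I*sqrt(3818) ≈ 3.7202e+5 + 308.95*I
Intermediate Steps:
S = 10199 (S = 9 + 1019*10 = 9 + 10190 = 10199)
sqrt(((-78927 + 29108) - 55830) + S) - 1*(-372020) = sqrt(((-78927 + 29108) - 55830) + 10199) - 1*(-372020) = sqrt((-49819 - 55830) + 10199) + 372020 = sqrt(-105649 + 10199) + 372020 = sqrt(-95450) + 372020 = 5*I*sqrt(3818) + 372020 = 372020 + 5*I*sqrt(3818)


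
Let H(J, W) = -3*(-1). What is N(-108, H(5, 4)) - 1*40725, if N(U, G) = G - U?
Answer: -40614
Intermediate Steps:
H(J, W) = 3
N(-108, H(5, 4)) - 1*40725 = (3 - 1*(-108)) - 1*40725 = (3 + 108) - 40725 = 111 - 40725 = -40614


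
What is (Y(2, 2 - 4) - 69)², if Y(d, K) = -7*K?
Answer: 3025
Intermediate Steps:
(Y(2, 2 - 4) - 69)² = (-7*(2 - 4) - 69)² = (-7*(-2) - 69)² = (14 - 69)² = (-55)² = 3025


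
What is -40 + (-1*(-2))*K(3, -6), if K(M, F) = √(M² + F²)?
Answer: -40 + 6*√5 ≈ -26.584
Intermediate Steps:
K(M, F) = √(F² + M²)
-40 + (-1*(-2))*K(3, -6) = -40 + (-1*(-2))*√((-6)² + 3²) = -40 + 2*√(36 + 9) = -40 + 2*√45 = -40 + 2*(3*√5) = -40 + 6*√5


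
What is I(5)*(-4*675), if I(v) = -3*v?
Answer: 40500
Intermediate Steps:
I(5)*(-4*675) = (-3*5)*(-4*675) = -15*(-2700) = 40500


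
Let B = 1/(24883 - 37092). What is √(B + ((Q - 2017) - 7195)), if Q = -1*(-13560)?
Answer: √648111480779/12209 ≈ 65.939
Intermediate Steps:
Q = 13560
B = -1/12209 (B = 1/(-12209) = -1/12209 ≈ -8.1907e-5)
√(B + ((Q - 2017) - 7195)) = √(-1/12209 + ((13560 - 2017) - 7195)) = √(-1/12209 + (11543 - 7195)) = √(-1/12209 + 4348) = √(53084731/12209) = √648111480779/12209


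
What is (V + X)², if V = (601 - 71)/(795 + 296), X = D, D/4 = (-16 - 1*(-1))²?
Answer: 965168704900/1190281 ≈ 8.1088e+5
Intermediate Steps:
D = 900 (D = 4*(-16 - 1*(-1))² = 4*(-16 + 1)² = 4*(-15)² = 4*225 = 900)
X = 900
V = 530/1091 ≈ 0.48579
(V + X)² = (530/1091 + 900)² = (982430/1091)² = 965168704900/1190281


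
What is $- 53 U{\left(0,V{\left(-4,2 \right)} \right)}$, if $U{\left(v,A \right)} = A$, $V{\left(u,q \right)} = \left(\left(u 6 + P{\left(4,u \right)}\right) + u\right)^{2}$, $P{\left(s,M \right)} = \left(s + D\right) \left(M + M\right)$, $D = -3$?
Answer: $-68688$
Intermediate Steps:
$P{\left(s,M \right)} = 2 M \left(-3 + s\right)$ ($P{\left(s,M \right)} = \left(s - 3\right) \left(M + M\right) = \left(-3 + s\right) 2 M = 2 M \left(-3 + s\right)$)
$V{\left(u,q \right)} = 81 u^{2}$ ($V{\left(u,q \right)} = \left(\left(u 6 + 2 u \left(-3 + 4\right)\right) + u\right)^{2} = \left(\left(6 u + 2 u 1\right) + u\right)^{2} = \left(\left(6 u + 2 u\right) + u\right)^{2} = \left(8 u + u\right)^{2} = \left(9 u\right)^{2} = 81 u^{2}$)
$- 53 U{\left(0,V{\left(-4,2 \right)} \right)} = - 53 \cdot 81 \left(-4\right)^{2} = - 53 \cdot 81 \cdot 16 = \left(-53\right) 1296 = -68688$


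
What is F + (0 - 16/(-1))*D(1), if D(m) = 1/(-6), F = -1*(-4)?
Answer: 4/3 ≈ 1.3333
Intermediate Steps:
F = 4
D(m) = -⅙
F + (0 - 16/(-1))*D(1) = 4 + (0 - 16/(-1))*(-⅙) = 4 + (0 - 16*(-1))*(-⅙) = 4 + (0 - 4*(-4))*(-⅙) = 4 + (0 + 16)*(-⅙) = 4 + 16*(-⅙) = 4 - 8/3 = 4/3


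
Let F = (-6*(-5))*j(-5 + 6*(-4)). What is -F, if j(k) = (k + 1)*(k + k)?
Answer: -48720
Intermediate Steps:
j(k) = 2*k*(1 + k) (j(k) = (1 + k)*(2*k) = 2*k*(1 + k))
F = 48720 (F = (-6*(-5))*(2*(-5 + 6*(-4))*(1 + (-5 + 6*(-4)))) = 30*(2*(-5 - 24)*(1 + (-5 - 24))) = 30*(2*(-29)*(1 - 29)) = 30*(2*(-29)*(-28)) = 30*1624 = 48720)
-F = -1*48720 = -48720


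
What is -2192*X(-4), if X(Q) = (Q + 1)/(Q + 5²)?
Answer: 2192/7 ≈ 313.14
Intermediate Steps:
X(Q) = (1 + Q)/(25 + Q) (X(Q) = (1 + Q)/(Q + 25) = (1 + Q)/(25 + Q))
-2192*X(-4) = -2192*(1 - 4)/(25 - 4) = -2192*(-3)/21 = -2192*(-⅐) = 2192/7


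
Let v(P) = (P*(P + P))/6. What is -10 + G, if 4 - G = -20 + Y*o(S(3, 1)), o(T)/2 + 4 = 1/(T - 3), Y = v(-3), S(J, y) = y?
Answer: 41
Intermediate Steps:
v(P) = P**2/3 (v(P) = (P*(2*P))*(1/6) = (2*P**2)*(1/6) = P**2/3)
Y = 3 (Y = (1/3)*(-3)**2 = (1/3)*9 = 3)
o(T) = -8 + 2/(-3 + T) (o(T) = -8 + 2/(T - 3) = -8 + 2/(-3 + T))
G = 51 (G = 4 - (-20 + 3*(2*(13 - 4*1)/(-3 + 1))) = 4 - (-20 + 3*(2*(13 - 4)/(-2))) = 4 - (-20 + 3*(2*(-1/2)*9)) = 4 - (-20 + 3*(-9)) = 4 - (-20 - 27) = 4 - 1*(-47) = 4 + 47 = 51)
-10 + G = -10 + 51 = 41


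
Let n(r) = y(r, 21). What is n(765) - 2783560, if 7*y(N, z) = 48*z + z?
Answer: -2783413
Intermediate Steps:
y(N, z) = 7*z (y(N, z) = (48*z + z)/7 = (49*z)/7 = 7*z)
n(r) = 147 (n(r) = 7*21 = 147)
n(765) - 2783560 = 147 - 2783560 = -2783413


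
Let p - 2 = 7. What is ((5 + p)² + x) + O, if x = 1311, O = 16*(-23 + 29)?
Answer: 1603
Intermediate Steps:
O = 96 (O = 16*6 = 96)
p = 9 (p = 2 + 7 = 9)
((5 + p)² + x) + O = ((5 + 9)² + 1311) + 96 = (14² + 1311) + 96 = (196 + 1311) + 96 = 1507 + 96 = 1603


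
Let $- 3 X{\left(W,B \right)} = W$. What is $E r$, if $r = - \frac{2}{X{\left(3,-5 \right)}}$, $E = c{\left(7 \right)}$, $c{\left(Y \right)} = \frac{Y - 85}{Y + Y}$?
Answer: $- \frac{78}{7} \approx -11.143$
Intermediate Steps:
$c{\left(Y \right)} = \frac{-85 + Y}{2 Y}$
$X{\left(W,B \right)} = - \frac{W}{3}$
$E = - \frac{39}{7}$ ($E = \frac{-85 + 7}{2 \cdot 7} = \frac{1}{2} \cdot \frac{1}{7} \left(-78\right) = - \frac{39}{7} \approx -5.5714$)
$r = 2$ ($r = - \frac{2}{\left(- \frac{1}{3}\right) 3} = - \frac{2}{-1} = \left(-2\right) \left(-1\right) = 2$)
$E r = \left(- \frac{39}{7}\right) 2 = - \frac{78}{7}$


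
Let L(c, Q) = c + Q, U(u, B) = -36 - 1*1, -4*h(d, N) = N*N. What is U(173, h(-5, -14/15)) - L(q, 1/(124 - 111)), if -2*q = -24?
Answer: -638/13 ≈ -49.077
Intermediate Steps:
h(d, N) = -N²/4 (h(d, N) = -N*N/4 = -N²/4)
U(u, B) = -37 (U(u, B) = -36 - 1 = -37)
q = 12 (q = -½*(-24) = 12)
L(c, Q) = Q + c
U(173, h(-5, -14/15)) - L(q, 1/(124 - 111)) = -37 - (1/(124 - 111) + 12) = -37 - (1/13 + 12) = -37 - 1*157/13 = -37 - 157/13 = -638/13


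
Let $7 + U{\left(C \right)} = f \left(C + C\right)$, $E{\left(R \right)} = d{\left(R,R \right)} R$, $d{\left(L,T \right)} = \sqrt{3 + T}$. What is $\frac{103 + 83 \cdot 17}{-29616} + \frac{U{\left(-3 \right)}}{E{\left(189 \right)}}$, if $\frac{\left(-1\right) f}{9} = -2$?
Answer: $- \frac{757}{14808} - \frac{115 \sqrt{3}}{4536} \approx -0.095033$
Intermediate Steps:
$f = 18$ ($f = \left(-9\right) \left(-2\right) = 18$)
$E{\left(R \right)} = R \sqrt{3 + R}$ ($E{\left(R \right)} = \sqrt{3 + R} R = R \sqrt{3 + R}$)
$U{\left(C \right)} = -7 + 36 C$ ($U{\left(C \right)} = -7 + 18 \left(C + C\right) = -7 + 18 \cdot 2 C = -7 + 36 C$)
$\frac{103 + 83 \cdot 17}{-29616} + \frac{U{\left(-3 \right)}}{E{\left(189 \right)}} = \frac{103 + 83 \cdot 17}{-29616} + \frac{-7 + 36 \left(-3\right)}{189 \sqrt{3 + 189}} = \left(103 + 1411\right) \left(- \frac{1}{29616}\right) + \frac{-7 - 108}{189 \sqrt{192}} = 1514 \left(- \frac{1}{29616}\right) - \frac{115}{189 \cdot 8 \sqrt{3}} = - \frac{757}{14808} - \frac{115}{1512 \sqrt{3}} = - \frac{757}{14808} - 115 \frac{\sqrt{3}}{4536} = - \frac{757}{14808} - \frac{115 \sqrt{3}}{4536}$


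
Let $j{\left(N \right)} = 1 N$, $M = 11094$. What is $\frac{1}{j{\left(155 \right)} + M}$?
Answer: $\frac{1}{11249} \approx 8.8897 \cdot 10^{-5}$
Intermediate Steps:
$j{\left(N \right)} = N$
$\frac{1}{j{\left(155 \right)} + M} = \frac{1}{155 + 11094} = \frac{1}{11249}$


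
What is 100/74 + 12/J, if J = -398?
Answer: 9728/7363 ≈ 1.3212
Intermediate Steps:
100/74 + 12/J = 100/74 + 12/(-398) = 100*(1/74) + 12*(-1/398) = 50/37 - 6/199 = 9728/7363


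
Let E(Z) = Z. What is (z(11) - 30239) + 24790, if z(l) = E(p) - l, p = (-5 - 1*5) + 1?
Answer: -5469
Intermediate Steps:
p = -9 (p = (-5 - 5) + 1 = -10 + 1 = -9)
z(l) = -9 - l
(z(11) - 30239) + 24790 = ((-9 - 1*11) - 30239) + 24790 = ((-9 - 11) - 30239) + 24790 = (-20 - 30239) + 24790 = -30259 + 24790 = -5469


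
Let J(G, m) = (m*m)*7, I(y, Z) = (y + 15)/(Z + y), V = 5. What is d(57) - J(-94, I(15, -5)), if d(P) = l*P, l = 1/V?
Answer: -258/5 ≈ -51.600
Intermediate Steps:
l = 1/5 ≈ 0.20000
I(y, Z) = (15 + y)/(Z + y)
d(P) = P/5
J(G, m) = 7*m**2 (J(G, m) = m**2*7 = 7*m**2)
d(57) - J(-94, I(15, -5)) = (1/5)*57 - 7*((15 + 15)/(-5 + 15))**2 = 57/5 - 7*(30/10)**2 = 57/5 - 7*((1/10)*30)**2 = 57/5 - 7*3**2 = 57/5 - 7*9 = 57/5 - 1*63 = 57/5 - 63 = -258/5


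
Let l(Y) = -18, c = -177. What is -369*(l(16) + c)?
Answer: 71955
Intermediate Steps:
-369*(l(16) + c) = -369*(-18 - 177) = -369*(-195) = 71955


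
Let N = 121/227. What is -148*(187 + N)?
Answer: -6300360/227 ≈ -27755.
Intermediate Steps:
N = 121/227 (N = 121*(1/227) = 121/227 ≈ 0.53304)
-148*(187 + N) = -148*(187 + 121/227) = -148*42570/227 = -6300360/227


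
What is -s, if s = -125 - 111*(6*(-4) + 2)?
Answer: -2317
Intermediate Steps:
s = 2317 (s = -125 - 111*(-24 + 2) = -125 - 111*(-22) = -125 + 2442 = 2317)
-s = -1*2317 = -2317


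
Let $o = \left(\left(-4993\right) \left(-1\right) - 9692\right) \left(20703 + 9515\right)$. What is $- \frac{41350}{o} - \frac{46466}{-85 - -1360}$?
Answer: $- \frac{3298929116381}{90521418525} \approx -36.444$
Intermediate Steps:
$o = -141994382$ ($o = \left(4993 - 9692\right) 30218 = \left(-4699\right) 30218 = -141994382$)
$- \frac{41350}{o} - \frac{46466}{-85 - -1360} = - \frac{41350}{-141994382} - \frac{46466}{-85 - -1360} = \left(-41350\right) \left(- \frac{1}{141994382}\right) - \frac{46466}{-85 + 1360} = \frac{20675}{70997191} - \frac{46466}{1275} = - \frac{3298929116381}{90521418525}$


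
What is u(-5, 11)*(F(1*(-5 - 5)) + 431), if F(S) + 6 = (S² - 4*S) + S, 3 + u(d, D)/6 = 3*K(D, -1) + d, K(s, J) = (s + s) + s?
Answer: 303030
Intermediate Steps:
K(s, J) = 3*s (K(s, J) = 2*s + s = 3*s)
u(d, D) = -18 + 6*d + 54*D (u(d, D) = -18 + 6*(3*(3*D) + d) = -18 + 6*(9*D + d) = -18 + 6*(d + 9*D) = -18 + (6*d + 54*D) = -18 + 6*d + 54*D)
F(S) = -6 + S² - 3*S (F(S) = -6 + ((S² - 4*S) + S) = -6 + (S² - 3*S) = -6 + S² - 3*S)
u(-5, 11)*(F(1*(-5 - 5)) + 431) = (-18 + 6*(-5) + 54*11)*((-6 + (1*(-5 - 5))² - 3*(-5 - 5)) + 431) = (-18 - 30 + 594)*((-6 + (1*(-10))² - 3*(-10)) + 431) = 546*((-6 + (-10)² - 3*(-10)) + 431) = 546*((-6 + 100 + 30) + 431) = 546*(124 + 431) = 546*555 = 303030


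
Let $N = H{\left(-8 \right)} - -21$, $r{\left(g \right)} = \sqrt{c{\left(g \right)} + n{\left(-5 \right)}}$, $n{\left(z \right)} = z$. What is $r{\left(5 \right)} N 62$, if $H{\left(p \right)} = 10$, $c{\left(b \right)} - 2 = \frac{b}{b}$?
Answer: $1922 i \sqrt{2} \approx 2718.1 i$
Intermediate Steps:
$c{\left(b \right)} = 3$ ($c{\left(b \right)} = 2 + \frac{b}{b} = 2 + 1 = 3$)
$r{\left(g \right)} = i \sqrt{2}$ ($r{\left(g \right)} = \sqrt{3 - 5} = \sqrt{-2} = i \sqrt{2}$)
$N = 31$ ($N = 10 - -21 = 10 + 21 = 31$)
$r{\left(5 \right)} N 62 = i \sqrt{2} \cdot 31 \cdot 62 = 31 i \sqrt{2} \cdot 62 = 1922 i \sqrt{2}$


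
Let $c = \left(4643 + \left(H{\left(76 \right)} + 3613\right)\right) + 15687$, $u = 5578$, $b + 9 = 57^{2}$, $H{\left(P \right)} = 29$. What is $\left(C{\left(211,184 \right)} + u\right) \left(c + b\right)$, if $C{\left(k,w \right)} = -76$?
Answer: $149720424$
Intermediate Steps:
$b = 3240$ ($b = -9 + 57^{2} = -9 + 3249 = 3240$)
$c = 23972$ ($c = \left(4643 + \left(29 + 3613\right)\right) + 15687 = \left(4643 + 3642\right) + 15687 = 8285 + 15687 = 23972$)
$\left(C{\left(211,184 \right)} + u\right) \left(c + b\right) = \left(-76 + 5578\right) \left(23972 + 3240\right) = 5502 \cdot 27212 = 149720424$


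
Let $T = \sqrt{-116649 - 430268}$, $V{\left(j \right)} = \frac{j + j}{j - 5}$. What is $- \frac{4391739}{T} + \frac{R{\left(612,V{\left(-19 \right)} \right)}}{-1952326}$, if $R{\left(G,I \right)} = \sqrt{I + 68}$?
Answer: $- \frac{\sqrt{2505}}{11713956} + \frac{4391739 i \sqrt{546917}}{546917} \approx -4.2727 \cdot 10^{-6} + 5938.5 i$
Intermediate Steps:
$V{\left(j \right)} = \frac{2 j}{-5 + j}$
$T = i \sqrt{546917}$ ($T = \sqrt{-546917} = i \sqrt{546917} \approx 739.54 i$)
$R{\left(G,I \right)} = \sqrt{68 + I}$
$- \frac{4391739}{T} + \frac{R{\left(612,V{\left(-19 \right)} \right)}}{-1952326} = - \frac{4391739}{i \sqrt{546917}} + \frac{\sqrt{68 + 2 \left(-19\right) \frac{1}{-5 - 19}}}{-1952326} = - 4391739 \left(- \frac{i \sqrt{546917}}{546917}\right) + \sqrt{68 + 2 \left(-19\right) \frac{1}{-24}} \left(- \frac{1}{1952326}\right) = \frac{4391739 i \sqrt{546917}}{546917} + \sqrt{68 + 2 \left(-19\right) \left(- \frac{1}{24}\right)} \left(- \frac{1}{1952326}\right) = \frac{4391739 i \sqrt{546917}}{546917} + \sqrt{68 + \frac{19}{12}} \left(- \frac{1}{1952326}\right) = \frac{4391739 i \sqrt{546917}}{546917} + \sqrt{\frac{835}{12}} \left(- \frac{1}{1952326}\right) = \frac{4391739 i \sqrt{546917}}{546917} + \frac{\sqrt{2505}}{6} \left(- \frac{1}{1952326}\right) = \frac{4391739 i \sqrt{546917}}{546917} - \frac{\sqrt{2505}}{11713956} = - \frac{\sqrt{2505}}{11713956} + \frac{4391739 i \sqrt{546917}}{546917}$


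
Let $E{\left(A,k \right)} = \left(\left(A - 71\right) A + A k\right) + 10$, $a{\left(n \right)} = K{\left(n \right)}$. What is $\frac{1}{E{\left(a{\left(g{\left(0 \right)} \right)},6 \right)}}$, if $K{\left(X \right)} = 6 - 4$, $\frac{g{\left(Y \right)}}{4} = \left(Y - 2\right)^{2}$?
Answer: $- \frac{1}{116} \approx -0.0086207$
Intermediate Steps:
$g{\left(Y \right)} = 4 \left(-2 + Y\right)^{2}$ ($g{\left(Y \right)} = 4 \left(Y - 2\right)^{2} = 4 \left(-2 + Y\right)^{2}$)
$K{\left(X \right)} = 2$
$a{\left(n \right)} = 2$
$E{\left(A,k \right)} = 10 + A k + A \left(-71 + A\right)$ ($E{\left(A,k \right)} = \left(\left(-71 + A\right) A + A k\right) + 10 = \left(A \left(-71 + A\right) + A k\right) + 10 = \left(A k + A \left(-71 + A\right)\right) + 10 = 10 + A k + A \left(-71 + A\right)$)
$\frac{1}{E{\left(a{\left(g{\left(0 \right)} \right)},6 \right)}} = \frac{1}{10 + 2^{2} - 142 + 2 \cdot 6} = \frac{1}{10 + 4 - 142 + 12} = \frac{1}{-116} = - \frac{1}{116}$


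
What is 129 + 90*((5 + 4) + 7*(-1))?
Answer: 309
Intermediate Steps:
129 + 90*((5 + 4) + 7*(-1)) = 129 + 90*(9 - 7) = 129 + 90*2 = 129 + 180 = 309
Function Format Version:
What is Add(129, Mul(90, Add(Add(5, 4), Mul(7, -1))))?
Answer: 309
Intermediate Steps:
Add(129, Mul(90, Add(Add(5, 4), Mul(7, -1)))) = Add(129, Mul(90, Add(9, -7))) = Add(129, Mul(90, 2)) = Add(129, 180) = 309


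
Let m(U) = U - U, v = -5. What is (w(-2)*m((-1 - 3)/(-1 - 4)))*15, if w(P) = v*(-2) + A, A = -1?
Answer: 0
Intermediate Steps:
w(P) = 9 (w(P) = -5*(-2) - 1 = 10 - 1 = 9)
m(U) = 0
(w(-2)*m((-1 - 3)/(-1 - 4)))*15 = (9*0)*15 = 0*15 = 0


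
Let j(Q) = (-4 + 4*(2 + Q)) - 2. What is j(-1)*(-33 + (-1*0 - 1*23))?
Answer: 112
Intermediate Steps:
j(Q) = 2 + 4*Q (j(Q) = (-4 + (8 + 4*Q)) - 2 = (4 + 4*Q) - 2 = 2 + 4*Q)
j(-1)*(-33 + (-1*0 - 1*23)) = (2 + 4*(-1))*(-33 + (-1*0 - 1*23)) = (2 - 4)*(-33 + (0 - 23)) = -2*(-33 - 23) = -2*(-56) = 112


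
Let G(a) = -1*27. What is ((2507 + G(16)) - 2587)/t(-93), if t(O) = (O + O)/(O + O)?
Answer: -107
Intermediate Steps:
G(a) = -27
t(O) = 1 (t(O) = (2*O)/((2*O)) = (2*O)*(1/(2*O)) = 1)
((2507 + G(16)) - 2587)/t(-93) = ((2507 - 27) - 2587)/1 = (2480 - 2587)*1 = -107*1 = -107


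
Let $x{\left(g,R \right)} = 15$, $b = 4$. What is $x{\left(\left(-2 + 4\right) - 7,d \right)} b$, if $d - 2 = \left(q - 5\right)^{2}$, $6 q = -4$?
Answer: $60$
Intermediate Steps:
$q = - \frac{2}{3}$ ($q = \frac{1}{6} \left(-4\right) = - \frac{2}{3} \approx -0.66667$)
$d = \frac{307}{9}$ ($d = 2 + \left(- \frac{2}{3} - 5\right)^{2} = 2 + \left(- \frac{17}{3}\right)^{2} = 2 + \frac{289}{9} = \frac{307}{9} \approx 34.111$)
$x{\left(\left(-2 + 4\right) - 7,d \right)} b = 15 \cdot 4 = 60$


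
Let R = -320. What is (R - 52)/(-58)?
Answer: 186/29 ≈ 6.4138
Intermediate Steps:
(R - 52)/(-58) = (-320 - 52)/(-58) = -372*(-1/58) = 186/29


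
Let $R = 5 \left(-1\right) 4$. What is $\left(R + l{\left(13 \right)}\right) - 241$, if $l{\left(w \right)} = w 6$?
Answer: $-183$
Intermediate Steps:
$l{\left(w \right)} = 6 w$
$R = -20$ ($R = \left(-5\right) 4 = -20$)
$\left(R + l{\left(13 \right)}\right) - 241 = \left(-20 + 6 \cdot 13\right) - 241 = \left(-20 + 78\right) - 241 = 58 - 241 = -183$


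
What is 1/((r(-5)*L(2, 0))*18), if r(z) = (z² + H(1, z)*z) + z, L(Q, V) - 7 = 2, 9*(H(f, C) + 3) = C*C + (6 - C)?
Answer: 1/2430 ≈ 0.00041152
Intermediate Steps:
H(f, C) = -7/3 - C/9 + C²/9 (H(f, C) = -3 + (C*C + (6 - C))/9 = -3 + (C² + (6 - C))/9 = -3 + (6 + C² - C)/9 = -3 + (⅔ - C/9 + C²/9) = -7/3 - C/9 + C²/9)
L(Q, V) = 9 (L(Q, V) = 7 + 2 = 9)
r(z) = z + z² + z*(-7/3 - z/9 + z²/9) (r(z) = (z² + (-7/3 - z/9 + z²/9)*z) + z = (z² + z*(-7/3 - z/9 + z²/9)) + z = z + z² + z*(-7/3 - z/9 + z²/9))
1/((r(-5)*L(2, 0))*18) = 1/((((⅑)*(-5)*(-12 + (-5)² + 8*(-5)))*9)*18) = 1/((((⅑)*(-5)*(-12 + 25 - 40))*9)*18) = 1/((((⅑)*(-5)*(-27))*9)*18) = 1/((15*9)*18) = 1/(135*18) = 1/2430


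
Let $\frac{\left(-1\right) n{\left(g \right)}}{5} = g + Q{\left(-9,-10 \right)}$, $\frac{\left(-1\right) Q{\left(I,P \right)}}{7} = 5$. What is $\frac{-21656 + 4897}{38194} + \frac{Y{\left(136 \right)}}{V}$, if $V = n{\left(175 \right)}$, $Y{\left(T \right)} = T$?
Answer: $- \frac{4231421}{6683950} \approx -0.63307$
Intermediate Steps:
$Q{\left(I,P \right)} = -35$ ($Q{\left(I,P \right)} = \left(-7\right) 5 = -35$)
$n{\left(g \right)} = 175 - 5 g$ ($n{\left(g \right)} = - 5 \left(g - 35\right) = - 5 \left(-35 + g\right) = 175 - 5 g$)
$V = -700$ ($V = 175 - 875 = -700$)
$\frac{-21656 + 4897}{38194} + \frac{Y{\left(136 \right)}}{V} = \frac{-21656 + 4897}{38194} + \frac{136}{-700} = \left(-16759\right) \frac{1}{38194} + 136 \left(- \frac{1}{700}\right) = - \frac{16759}{38194} - \frac{34}{175} = - \frac{4231421}{6683950}$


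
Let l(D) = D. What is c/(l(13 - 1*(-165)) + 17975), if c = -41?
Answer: -41/18153 ≈ -0.0022586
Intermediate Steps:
c/(l(13 - 1*(-165)) + 17975) = -41/((13 - 1*(-165)) + 17975) = -41/((13 + 165) + 17975) = -41/(178 + 17975) = -41/18153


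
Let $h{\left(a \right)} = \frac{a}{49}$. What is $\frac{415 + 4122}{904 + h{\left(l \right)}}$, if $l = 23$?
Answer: $\frac{222313}{44319} \approx 5.0162$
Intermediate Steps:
$h{\left(a \right)} = \frac{a}{49}$ ($h{\left(a \right)} = a \frac{1}{49} = \frac{a}{49}$)
$\frac{415 + 4122}{904 + h{\left(l \right)}} = \frac{415 + 4122}{904 + \frac{1}{49} \cdot 23} = \frac{4537}{904 + \frac{23}{49}} = \frac{4537}{\frac{44319}{49}} = 4537 \cdot \frac{49}{44319} = \frac{222313}{44319}$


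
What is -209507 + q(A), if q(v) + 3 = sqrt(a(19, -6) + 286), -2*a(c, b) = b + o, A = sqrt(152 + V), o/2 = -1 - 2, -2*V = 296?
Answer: -209510 + 2*sqrt(73) ≈ -2.0949e+5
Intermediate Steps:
V = -148 (V = -1/2*296 = -148)
o = -6 (o = 2*(-1 - 2) = 2*(-3) = -6)
A = 2 (A = sqrt(152 - 148) = sqrt(4) = 2)
a(c, b) = 3 - b/2 (a(c, b) = -(b - 6)/2 = -(-6 + b)/2 = 3 - b/2)
q(v) = -3 + 2*sqrt(73) (q(v) = -3 + sqrt((3 - 1/2*(-6)) + 286) = -3 + sqrt((3 + 3) + 286) = -3 + sqrt(6 + 286) = -3 + sqrt(292) = -3 + 2*sqrt(73))
-209507 + q(A) = -209507 + (-3 + 2*sqrt(73)) = -209510 + 2*sqrt(73)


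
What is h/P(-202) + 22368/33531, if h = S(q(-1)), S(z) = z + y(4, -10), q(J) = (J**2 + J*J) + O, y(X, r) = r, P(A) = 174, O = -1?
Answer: 398917/648266 ≈ 0.61536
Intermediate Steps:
q(J) = -1 + 2*J**2 (q(J) = (J**2 + J*J) - 1 = (J**2 + J**2) - 1 = 2*J**2 - 1 = -1 + 2*J**2)
S(z) = -10 + z (S(z) = z - 10 = -10 + z)
h = -9 (h = -10 + (-1 + 2*(-1)**2) = -10 + (-1 + 2*1) = -10 + (-1 + 2) = -10 + 1 = -9)
h/P(-202) + 22368/33531 = -9/174 + 22368/33531 = -9*1/174 + 22368*(1/33531) = -3/58 + 7456/11177 = 398917/648266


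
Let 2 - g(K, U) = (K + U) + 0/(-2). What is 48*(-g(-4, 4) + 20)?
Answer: 864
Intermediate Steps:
g(K, U) = 2 - K - U (g(K, U) = 2 - ((K + U) + 0/(-2)) = 2 - ((K + U) + 0*(-1/2)) = 2 - ((K + U) + 0) = 2 - (K + U) = 2 + (-K - U) = 2 - K - U)
48*(-g(-4, 4) + 20) = 48*(-(2 - 1*(-4) - 1*4) + 20) = 48*(-(2 + 4 - 4) + 20) = 48*(-1*2 + 20) = 48*(-2 + 20) = 48*18 = 864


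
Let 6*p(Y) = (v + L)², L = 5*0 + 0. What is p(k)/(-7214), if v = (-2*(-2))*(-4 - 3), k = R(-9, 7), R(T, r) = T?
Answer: -196/10821 ≈ -0.018113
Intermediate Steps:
k = -9
L = 0 (L = 0 + 0 = 0)
v = -28 (v = 4*(-7) = -28)
p(Y) = 392/3 (p(Y) = (-28 + 0)²/6 = (⅙)*(-28)² = (⅙)*784 = 392/3)
p(k)/(-7214) = (392/3)/(-7214) = (392/3)*(-1/7214) = -196/10821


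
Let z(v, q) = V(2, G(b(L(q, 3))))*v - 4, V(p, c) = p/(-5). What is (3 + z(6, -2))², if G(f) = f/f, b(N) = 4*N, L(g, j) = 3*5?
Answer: 289/25 ≈ 11.560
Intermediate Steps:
L(g, j) = 15
G(f) = 1
V(p, c) = -p/5 (V(p, c) = p*(-⅕) = -p/5)
z(v, q) = -4 - 2*v/5 (z(v, q) = (-⅕*2)*v - 4 = -2*v/5 - 4 = -4 - 2*v/5)
(3 + z(6, -2))² = (3 + (-4 - ⅖*6))² = (3 + (-4 - 12/5))² = (3 - 32/5)² = (-17/5)² = 289/25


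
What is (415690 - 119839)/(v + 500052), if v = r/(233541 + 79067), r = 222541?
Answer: 92485389408/156320478157 ≈ 0.59164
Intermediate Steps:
v = 222541/312608 (v = 222541/(233541 + 79067) = 222541/312608 ≈ 0.71189)
(415690 - 119839)/(v + 500052) = (415690 - 119839)/(222541/312608 + 500052) = 295851/(156320478157/312608) = 295851*(312608/156320478157) = 92485389408/156320478157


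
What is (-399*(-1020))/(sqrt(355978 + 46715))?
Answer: 135660*sqrt(402693)/134231 ≈ 641.34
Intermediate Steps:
(-399*(-1020))/(sqrt(355978 + 46715)) = 406980/(sqrt(402693)) = 406980*(sqrt(402693)/402693) = 135660*sqrt(402693)/134231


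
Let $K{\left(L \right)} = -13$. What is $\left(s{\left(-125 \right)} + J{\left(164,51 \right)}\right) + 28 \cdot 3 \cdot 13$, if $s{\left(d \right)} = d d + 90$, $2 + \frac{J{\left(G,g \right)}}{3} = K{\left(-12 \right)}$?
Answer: $16762$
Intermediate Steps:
$J{\left(G,g \right)} = -45$ ($J{\left(G,g \right)} = -6 + 3 \left(-13\right) = -6 - 39 = -45$)
$s{\left(d \right)} = 90 + d^{2}$ ($s{\left(d \right)} = d^{2} + 90 = 90 + d^{2}$)
$\left(s{\left(-125 \right)} + J{\left(164,51 \right)}\right) + 28 \cdot 3 \cdot 13 = \left(\left(90 + \left(-125\right)^{2}\right) - 45\right) + 28 \cdot 3 \cdot 13 = \left(\left(90 + 15625\right) - 45\right) + 84 \cdot 13 = \left(15715 - 45\right) + 1092 = 15670 + 1092 = 16762$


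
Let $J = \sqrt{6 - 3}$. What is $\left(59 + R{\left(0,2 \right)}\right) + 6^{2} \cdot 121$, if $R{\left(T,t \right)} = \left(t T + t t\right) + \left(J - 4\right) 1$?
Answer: $4415 + \sqrt{3} \approx 4416.7$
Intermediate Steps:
$J = \sqrt{3} \approx 1.732$
$R{\left(T,t \right)} = -4 + \sqrt{3} + t^{2} + T t$ ($R{\left(T,t \right)} = \left(t T + t t\right) + \left(\sqrt{3} - 4\right) 1 = \left(T t + t^{2}\right) + \left(-4 + \sqrt{3}\right) 1 = \left(t^{2} + T t\right) - \left(4 - \sqrt{3}\right) = -4 + \sqrt{3} + t^{2} + T t$)
$\left(59 + R{\left(0,2 \right)}\right) + 6^{2} \cdot 121 = \left(59 + \left(-4 + \sqrt{3} + 2^{2} + 0 \cdot 2\right)\right) + 6^{2} \cdot 121 = \left(59 + \left(-4 + \sqrt{3} + 4 + 0\right)\right) + 36 \cdot 121 = \left(59 + \sqrt{3}\right) + 4356 = 4415 + \sqrt{3}$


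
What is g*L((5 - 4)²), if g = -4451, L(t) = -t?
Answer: 4451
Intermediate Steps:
g*L((5 - 4)²) = -(-4451)*(5 - 4)² = -(-4451)*1² = -(-4451) = -4451*(-1) = 4451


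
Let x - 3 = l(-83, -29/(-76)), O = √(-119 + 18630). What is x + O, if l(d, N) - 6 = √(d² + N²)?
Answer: 9 + √18511 + √39791705/76 ≈ 228.06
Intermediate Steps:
l(d, N) = 6 + √(N² + d²) (l(d, N) = 6 + √(d² + N²) = 6 + √(N² + d²))
O = √18511 ≈ 136.06
x = 9 + √39791705/76 (x = 3 + (6 + √((-29/(-76))² + (-83)²)) = 3 + (6 + √((-29*(-1/76))² + 6889)) = 3 + (6 + √((29/76)² + 6889)) = 3 + (6 + √(841/5776 + 6889)) = 3 + (6 + √(39791705/5776)) = 3 + (6 + √39791705/76) = 9 + √39791705/76 ≈ 92.001)
x + O = (9 + √39791705/76) + √18511 = 9 + √18511 + √39791705/76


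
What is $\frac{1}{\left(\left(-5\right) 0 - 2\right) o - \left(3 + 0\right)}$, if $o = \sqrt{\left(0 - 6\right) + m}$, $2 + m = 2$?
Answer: $\frac{i}{- 3 i + 2 \sqrt{6}} \approx -0.090909 + 0.14845 i$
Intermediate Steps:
$m = 0$ ($m = -2 + 2 = 0$)
$o = i \sqrt{6}$ ($o = \sqrt{\left(0 - 6\right) + 0} = \sqrt{-6 + 0} = \sqrt{-6} = i \sqrt{6} \approx 2.4495 i$)
$\frac{1}{\left(\left(-5\right) 0 - 2\right) o - \left(3 + 0\right)} = \frac{1}{\left(\left(-5\right) 0 - 2\right) i \sqrt{6} - \left(3 + 0\right)} = \frac{1}{\left(0 - 2\right) i \sqrt{6} - 3} = \frac{1}{- 2 i \sqrt{6} - 3} = \frac{1}{-3 - 2 i \sqrt{6}}$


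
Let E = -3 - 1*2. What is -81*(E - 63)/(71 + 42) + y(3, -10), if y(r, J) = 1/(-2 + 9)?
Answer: 38669/791 ≈ 48.886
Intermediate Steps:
E = -5 (E = -3 - 2 = -5)
y(r, J) = ⅐ (y(r, J) = 1/7 = ⅐)
-81*(E - 63)/(71 + 42) + y(3, -10) = -81*(-5 - 63)/(71 + 42) + ⅐ = -(-5508)/113 + ⅐ = -81*(-68/113) + ⅐ = 5508/113 + ⅐ = 38669/791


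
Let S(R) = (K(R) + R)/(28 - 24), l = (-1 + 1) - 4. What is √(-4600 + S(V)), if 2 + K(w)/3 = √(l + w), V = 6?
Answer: √(-18400 + 3*√2)/2 ≈ 67.815*I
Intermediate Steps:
l = -4 (l = 0 - 4 = -4)
K(w) = -6 + 3*√(-4 + w)
S(R) = -3/2 + R/4 + 3*√(-4 + R)/4 (S(R) = ((-6 + 3*√(-4 + R)) + R)/(28 - 24) = (-6 + R + 3*√(-4 + R))/4 = (-6 + R + 3*√(-4 + R))*(¼) = -3/2 + R/4 + 3*√(-4 + R)/4)
√(-4600 + S(V)) = √(-4600 + (-3/2 + (¼)*6 + 3*√(-4 + 6)/4)) = √(-4600 + (-3/2 + 3/2 + 3*√2/4)) = √(-4600 + 3*√2/4)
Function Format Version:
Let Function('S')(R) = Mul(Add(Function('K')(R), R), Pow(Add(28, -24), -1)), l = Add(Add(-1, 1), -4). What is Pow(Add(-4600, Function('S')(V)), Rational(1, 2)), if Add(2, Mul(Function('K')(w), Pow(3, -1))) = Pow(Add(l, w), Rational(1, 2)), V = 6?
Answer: Mul(Rational(1, 2), Pow(Add(-18400, Mul(3, Pow(2, Rational(1, 2)))), Rational(1, 2))) ≈ Mul(67.815, I)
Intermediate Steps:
l = -4 (l = Add(0, -4) = -4)
Function('K')(w) = Add(-6, Mul(3, Pow(Add(-4, w), Rational(1, 2))))
Function('S')(R) = Add(Rational(-3, 2), Mul(Rational(1, 4), R), Mul(Rational(3, 4), Pow(Add(-4, R), Rational(1, 2)))) (Function('S')(R) = Mul(Add(Add(-6, Mul(3, Pow(Add(-4, R), Rational(1, 2)))), R), Pow(Add(28, -24), -1)) = Mul(Add(-6, R, Mul(3, Pow(Add(-4, R), Rational(1, 2)))), Pow(4, -1)) = Mul(Add(-6, R, Mul(3, Pow(Add(-4, R), Rational(1, 2)))), Rational(1, 4)) = Add(Rational(-3, 2), Mul(Rational(1, 4), R), Mul(Rational(3, 4), Pow(Add(-4, R), Rational(1, 2)))))
Pow(Add(-4600, Function('S')(V)), Rational(1, 2)) = Pow(Add(-4600, Add(Rational(-3, 2), Mul(Rational(1, 4), 6), Mul(Rational(3, 4), Pow(Add(-4, 6), Rational(1, 2))))), Rational(1, 2)) = Pow(Add(-4600, Add(Rational(-3, 2), Rational(3, 2), Mul(Rational(3, 4), Pow(2, Rational(1, 2))))), Rational(1, 2)) = Pow(Add(-4600, Mul(Rational(3, 4), Pow(2, Rational(1, 2)))), Rational(1, 2))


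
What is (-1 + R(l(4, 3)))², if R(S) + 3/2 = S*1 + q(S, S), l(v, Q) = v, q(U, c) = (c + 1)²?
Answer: 2809/4 ≈ 702.25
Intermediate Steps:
q(U, c) = (1 + c)²
R(S) = -3/2 + S + (1 + S)² (R(S) = -3/2 + (S*1 + (1 + S)²) = -3/2 + (S + (1 + S)²) = -3/2 + S + (1 + S)²)
(-1 + R(l(4, 3)))² = (-1 + (-½ + 4² + 3*4))² = (-1 + (-½ + 16 + 12))² = (-1 + 55/2)² = (53/2)² = 2809/4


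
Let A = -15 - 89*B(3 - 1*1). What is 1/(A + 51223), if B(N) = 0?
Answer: 1/51208 ≈ 1.9528e-5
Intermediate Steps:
A = -15 (A = -15 - 89*0 = -15 + 0 = -15)
1/(A + 51223) = 1/(-15 + 51223) = 1/51208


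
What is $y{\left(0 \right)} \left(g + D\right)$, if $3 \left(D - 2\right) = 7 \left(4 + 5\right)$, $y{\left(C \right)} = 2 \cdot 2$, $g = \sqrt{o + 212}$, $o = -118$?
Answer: $92 + 4 \sqrt{94} \approx 130.78$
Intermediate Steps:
$g = \sqrt{94}$ ($g = \sqrt{-118 + 212} = \sqrt{94} \approx 9.6954$)
$y{\left(C \right)} = 4$
$D = 23$ ($D = 2 + \frac{7 \left(4 + 5\right)}{3} = 2 + \frac{7 \cdot 9}{3} = 2 + \frac{1}{3} \cdot 63 = 2 + 21 = 23$)
$y{\left(0 \right)} \left(g + D\right) = 4 \left(\sqrt{94} + 23\right) = 4 \left(23 + \sqrt{94}\right) = 92 + 4 \sqrt{94}$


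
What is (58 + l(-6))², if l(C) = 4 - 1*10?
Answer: 2704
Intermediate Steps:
l(C) = -6 (l(C) = 4 - 10 = -6)
(58 + l(-6))² = (58 - 6)² = 52² = 2704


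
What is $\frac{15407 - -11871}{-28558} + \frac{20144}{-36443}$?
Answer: $- \frac{784682253}{520369597} \approx -1.5079$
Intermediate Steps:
$\frac{15407 - -11871}{-28558} + \frac{20144}{-36443} = \left(15407 + 11871\right) \left(- \frac{1}{28558}\right) + 20144 \left(- \frac{1}{36443}\right) = 27278 \left(- \frac{1}{28558}\right) - \frac{20144}{36443} = - \frac{13639}{14279} - \frac{20144}{36443} = - \frac{784682253}{520369597}$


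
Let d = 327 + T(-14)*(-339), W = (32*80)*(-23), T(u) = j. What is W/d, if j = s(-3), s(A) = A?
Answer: -920/21 ≈ -43.810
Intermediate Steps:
j = -3
T(u) = -3
W = -58880 (W = 2560*(-23) = -58880)
d = 1344 (d = 327 - 3*(-339) = 327 + 1017 = 1344)
W/d = -58880/1344 = -58880*1/1344 = -920/21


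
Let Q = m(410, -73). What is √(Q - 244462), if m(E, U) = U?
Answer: I*√244535 ≈ 494.5*I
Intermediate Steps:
Q = -73
√(Q - 244462) = √(-73 - 244462) = √(-244535) = I*√244535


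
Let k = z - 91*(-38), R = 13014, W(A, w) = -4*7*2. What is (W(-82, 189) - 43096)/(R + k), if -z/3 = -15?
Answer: -43152/16517 ≈ -2.6126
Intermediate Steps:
z = 45 (z = -3*(-15) = 45)
W(A, w) = -56 (W(A, w) = -28*2 = -56)
k = 3503 (k = 45 - 91*(-38) = 45 + 3458 = 3503)
(W(-82, 189) - 43096)/(R + k) = (-56 - 43096)/(13014 + 3503) = -43152/16517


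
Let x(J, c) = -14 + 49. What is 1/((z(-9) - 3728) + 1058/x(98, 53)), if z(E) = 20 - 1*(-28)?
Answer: -35/127742 ≈ -0.00027399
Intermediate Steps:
z(E) = 48 (z(E) = 20 + 28 = 48)
x(J, c) = 35
1/((z(-9) - 3728) + 1058/x(98, 53)) = 1/((48 - 3728) + 1058/35) = 1/(-3680 + 1058*(1/35)) = 1/(-3680 + 1058/35) = 1/(-127742/35) = -35/127742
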